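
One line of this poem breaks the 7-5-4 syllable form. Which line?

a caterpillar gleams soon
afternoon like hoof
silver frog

Line 1: a(1) + caterpillar(4) + gleams(1) + soon(1) = 7 ✓
Line 2: afternoon(3) + like(1) + hoof(1) = 5 ✓
Line 3: silver(2) + frog(1) = 3 (expected 4)

The third line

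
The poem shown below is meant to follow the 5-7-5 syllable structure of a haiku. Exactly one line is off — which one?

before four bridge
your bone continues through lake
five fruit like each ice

Line 1

Line 1: before(2) + four(1) + bridge(1) = 4 (expected 5)
Line 2: your(1) + bone(1) + continues(3) + through(1) + lake(1) = 7 ✓
Line 3: five(1) + fruit(1) + like(1) + each(1) + ice(1) = 5 ✓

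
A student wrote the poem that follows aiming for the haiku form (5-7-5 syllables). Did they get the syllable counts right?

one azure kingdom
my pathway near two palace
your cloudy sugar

Yes

Line 1: "one azure kingdom": 1+2+2 = 5 ✓
Line 2: "my pathway near two palace": 1+2+1+1+2 = 7 ✓
Line 3: "your cloudy sugar": 1+2+2 = 5 ✓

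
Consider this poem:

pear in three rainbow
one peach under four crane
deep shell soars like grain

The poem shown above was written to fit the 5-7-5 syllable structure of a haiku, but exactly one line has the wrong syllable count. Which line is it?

The second line

Line 1: pear(1) + in(1) + three(1) + rainbow(2) = 5 ✓
Line 2: one(1) + peach(1) + under(2) + four(1) + crane(1) = 6 (expected 7)
Line 3: deep(1) + shell(1) + soars(1) + like(1) + grain(1) = 5 ✓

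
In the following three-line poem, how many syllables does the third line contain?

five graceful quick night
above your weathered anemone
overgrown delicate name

The third line: overgrown (3), delicate (3), name (1) → 7

7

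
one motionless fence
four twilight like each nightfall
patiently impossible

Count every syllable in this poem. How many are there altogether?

19

Line 1: one (1), motionless (3), fence (1) → 5
Line 2: four (1), twilight (2), like (1), each (1), nightfall (2) → 7
Line 3: patiently (3), impossible (4) → 7
Total: 5 + 7 + 7 = 19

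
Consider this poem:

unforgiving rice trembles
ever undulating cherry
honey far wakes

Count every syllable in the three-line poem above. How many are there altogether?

Line 1: "unforgiving rice trembles": 4+1+2 = 7
Line 2: "ever undulating cherry": 2+4+2 = 8
Line 3: "honey far wakes": 2+1+1 = 4
Total: 7 + 8 + 4 = 19

19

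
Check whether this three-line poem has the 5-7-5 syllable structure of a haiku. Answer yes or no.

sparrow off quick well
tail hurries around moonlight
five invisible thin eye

Line 1: sparrow (2), off (1), quick (1), well (1) → 5 ✓
Line 2: tail (1), hurries (2), around (2), moonlight (2) → 7 ✓
Line 3: five (1), invisible (4), thin (1), eye (1) → 7 (expected 5)

No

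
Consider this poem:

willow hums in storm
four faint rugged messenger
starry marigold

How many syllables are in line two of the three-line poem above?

7

Line two: four(1) + faint(1) + rugged(2) + messenger(3) = 7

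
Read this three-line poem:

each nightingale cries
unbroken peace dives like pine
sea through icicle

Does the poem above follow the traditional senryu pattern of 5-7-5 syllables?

Yes

Line 1: each (1), nightingale (3), cries (1) → 5 ✓
Line 2: unbroken (3), peace (1), dives (1), like (1), pine (1) → 7 ✓
Line 3: sea (1), through (1), icicle (3) → 5 ✓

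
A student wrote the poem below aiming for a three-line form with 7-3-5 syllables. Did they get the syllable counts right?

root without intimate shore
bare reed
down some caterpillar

Line 1: "root without intimate shore": 1+2+3+1 = 7 ✓
Line 2: "bare reed": 1+1 = 2 (expected 3)
Line 3: "down some caterpillar": 1+1+4 = 6 (expected 5)

No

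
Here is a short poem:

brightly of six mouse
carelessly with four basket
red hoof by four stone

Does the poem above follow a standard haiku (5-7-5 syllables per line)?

Yes

Line 1: brightly (2), of (1), six (1), mouse (1) → 5 ✓
Line 2: carelessly (3), with (1), four (1), basket (2) → 7 ✓
Line 3: red (1), hoof (1), by (1), four (1), stone (1) → 5 ✓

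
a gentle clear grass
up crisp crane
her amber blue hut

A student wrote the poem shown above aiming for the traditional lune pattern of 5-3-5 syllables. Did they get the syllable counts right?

Line 1: "a gentle clear grass": 1+2+1+1 = 5 ✓
Line 2: "up crisp crane": 1+1+1 = 3 ✓
Line 3: "her amber blue hut": 1+2+1+1 = 5 ✓

Yes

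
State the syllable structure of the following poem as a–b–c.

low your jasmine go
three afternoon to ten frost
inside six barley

Line 1: "low your jasmine go": 1+1+2+1 = 5
Line 2: "three afternoon to ten frost": 1+3+1+1+1 = 7
Line 3: "inside six barley": 2+1+2 = 5

5–7–5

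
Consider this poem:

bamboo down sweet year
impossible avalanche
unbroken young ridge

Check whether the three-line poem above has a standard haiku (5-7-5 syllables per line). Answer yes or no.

Yes

Line 1: "bamboo down sweet year": 2+1+1+1 = 5 ✓
Line 2: "impossible avalanche": 4+3 = 7 ✓
Line 3: "unbroken young ridge": 3+1+1 = 5 ✓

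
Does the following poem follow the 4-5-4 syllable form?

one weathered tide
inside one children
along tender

Line 1: one(1) + weathered(2) + tide(1) = 4 ✓
Line 2: inside(2) + one(1) + children(2) = 5 ✓
Line 3: along(2) + tender(2) = 4 ✓

Yes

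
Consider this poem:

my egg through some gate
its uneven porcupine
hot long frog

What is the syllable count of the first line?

5

The first line: "my egg through some gate": 1+1+1+1+1 = 5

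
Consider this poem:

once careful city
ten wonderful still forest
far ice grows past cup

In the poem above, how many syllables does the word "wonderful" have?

"wonderful" has 3 syllables.

3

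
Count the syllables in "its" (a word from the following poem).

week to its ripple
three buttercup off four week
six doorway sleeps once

"its" has 1 syllable.

1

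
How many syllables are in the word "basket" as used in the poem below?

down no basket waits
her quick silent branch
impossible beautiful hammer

2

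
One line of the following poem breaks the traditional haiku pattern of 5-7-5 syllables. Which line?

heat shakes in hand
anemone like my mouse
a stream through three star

Line 1

Line 1: heat(1) + shakes(1) + in(1) + hand(1) = 4 (expected 5)
Line 2: anemone(4) + like(1) + my(1) + mouse(1) = 7 ✓
Line 3: a(1) + stream(1) + through(1) + three(1) + star(1) = 5 ✓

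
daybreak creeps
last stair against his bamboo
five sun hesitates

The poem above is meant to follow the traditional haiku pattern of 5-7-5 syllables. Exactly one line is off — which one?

Line 1: "daybreak creeps": 2+1 = 3 (expected 5)
Line 2: "last stair against his bamboo": 1+1+2+1+2 = 7 ✓
Line 3: "five sun hesitates": 1+1+3 = 5 ✓

The first line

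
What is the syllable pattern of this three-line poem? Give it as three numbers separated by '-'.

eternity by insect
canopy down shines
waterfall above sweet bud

Line 1: eternity(4) + by(1) + insect(2) = 7
Line 2: canopy(3) + down(1) + shines(1) = 5
Line 3: waterfall(3) + above(2) + sweet(1) + bud(1) = 7

7-5-7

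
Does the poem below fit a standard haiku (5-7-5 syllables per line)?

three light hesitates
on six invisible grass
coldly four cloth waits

Yes

Line 1: three(1) + light(1) + hesitates(3) = 5 ✓
Line 2: on(1) + six(1) + invisible(4) + grass(1) = 7 ✓
Line 3: coldly(2) + four(1) + cloth(1) + waits(1) = 5 ✓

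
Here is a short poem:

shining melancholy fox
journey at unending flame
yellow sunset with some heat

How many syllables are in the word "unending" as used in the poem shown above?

"unending" has 3 syllables.

3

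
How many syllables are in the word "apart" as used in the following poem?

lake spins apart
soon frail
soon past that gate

2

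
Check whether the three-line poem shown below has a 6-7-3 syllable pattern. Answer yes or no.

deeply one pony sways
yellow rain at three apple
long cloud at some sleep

Line 1: "deeply one pony sways": 2+1+2+1 = 6 ✓
Line 2: "yellow rain at three apple": 2+1+1+1+2 = 7 ✓
Line 3: "long cloud at some sleep": 1+1+1+1+1 = 5 (expected 3)

No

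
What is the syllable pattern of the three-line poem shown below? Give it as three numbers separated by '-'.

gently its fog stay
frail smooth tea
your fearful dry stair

5-3-5

Line 1: gently(2) + its(1) + fog(1) + stay(1) = 5
Line 2: frail(1) + smooth(1) + tea(1) = 3
Line 3: your(1) + fearful(2) + dry(1) + stair(1) = 5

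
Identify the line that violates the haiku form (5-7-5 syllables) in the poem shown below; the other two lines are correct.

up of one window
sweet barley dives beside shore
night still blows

Line 1: "up of one window": 1+1+1+2 = 5 ✓
Line 2: "sweet barley dives beside shore": 1+2+1+2+1 = 7 ✓
Line 3: "night still blows": 1+1+1 = 3 (expected 5)

Line 3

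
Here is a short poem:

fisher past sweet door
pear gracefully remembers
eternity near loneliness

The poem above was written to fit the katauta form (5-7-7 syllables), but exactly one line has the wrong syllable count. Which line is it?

Line 3

Line 1: fisher(2) + past(1) + sweet(1) + door(1) = 5 ✓
Line 2: pear(1) + gracefully(3) + remembers(3) = 7 ✓
Line 3: eternity(4) + near(1) + loneliness(3) = 8 (expected 7)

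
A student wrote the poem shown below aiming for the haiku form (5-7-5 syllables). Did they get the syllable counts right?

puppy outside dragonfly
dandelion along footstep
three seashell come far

No

Line 1: "puppy outside dragonfly": 2+2+3 = 7 (expected 5)
Line 2: "dandelion along footstep": 4+2+2 = 8 (expected 7)
Line 3: "three seashell come far": 1+2+1+1 = 5 ✓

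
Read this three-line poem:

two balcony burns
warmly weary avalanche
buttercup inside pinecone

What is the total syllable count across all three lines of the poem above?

19

Line 1: two (1), balcony (3), burns (1) → 5
Line 2: warmly (2), weary (2), avalanche (3) → 7
Line 3: buttercup (3), inside (2), pinecone (2) → 7
Total: 5 + 7 + 7 = 19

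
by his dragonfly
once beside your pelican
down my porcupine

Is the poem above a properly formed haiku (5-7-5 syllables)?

Yes

Line 1: by(1) + his(1) + dragonfly(3) = 5 ✓
Line 2: once(1) + beside(2) + your(1) + pelican(3) = 7 ✓
Line 3: down(1) + my(1) + porcupine(3) = 5 ✓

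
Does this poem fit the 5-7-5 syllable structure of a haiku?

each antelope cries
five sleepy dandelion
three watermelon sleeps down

Line 1: each (1), antelope (3), cries (1) → 5 ✓
Line 2: five (1), sleepy (2), dandelion (4) → 7 ✓
Line 3: three (1), watermelon (4), sleeps (1), down (1) → 7 (expected 5)

No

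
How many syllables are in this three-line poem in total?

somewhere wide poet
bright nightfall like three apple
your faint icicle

Line 1: "somewhere wide poet": 2+1+2 = 5
Line 2: "bright nightfall like three apple": 1+2+1+1+2 = 7
Line 3: "your faint icicle": 1+1+3 = 5
Total: 5 + 7 + 5 = 17

17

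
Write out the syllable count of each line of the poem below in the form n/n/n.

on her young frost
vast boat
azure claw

4/2/3

Line 1: on (1), her (1), young (1), frost (1) → 4
Line 2: vast (1), boat (1) → 2
Line 3: azure (2), claw (1) → 3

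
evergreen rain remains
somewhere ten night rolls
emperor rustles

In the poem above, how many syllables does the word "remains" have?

2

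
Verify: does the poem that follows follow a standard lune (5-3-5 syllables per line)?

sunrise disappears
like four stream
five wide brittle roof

Line 1: sunrise (2), disappears (3) → 5 ✓
Line 2: like (1), four (1), stream (1) → 3 ✓
Line 3: five (1), wide (1), brittle (2), roof (1) → 5 ✓

Yes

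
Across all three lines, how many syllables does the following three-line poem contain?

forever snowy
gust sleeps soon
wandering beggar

13

Line 1: forever(3) + snowy(2) = 5
Line 2: gust(1) + sleeps(1) + soon(1) = 3
Line 3: wandering(3) + beggar(2) = 5
Total: 5 + 3 + 5 = 13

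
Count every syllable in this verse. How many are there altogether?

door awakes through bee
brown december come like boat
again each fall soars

17

Line 1: "door awakes through bee": 1+2+1+1 = 5
Line 2: "brown december come like boat": 1+3+1+1+1 = 7
Line 3: "again each fall soars": 2+1+1+1 = 5
Total: 5 + 7 + 5 = 17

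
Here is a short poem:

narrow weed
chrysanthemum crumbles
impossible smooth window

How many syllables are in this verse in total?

16

Line 1: narrow (2), weed (1) → 3
Line 2: chrysanthemum (4), crumbles (2) → 6
Line 3: impossible (4), smooth (1), window (2) → 7
Total: 3 + 6 + 7 = 16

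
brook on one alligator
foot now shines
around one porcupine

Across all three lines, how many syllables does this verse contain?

16

Line 1: brook (1), on (1), one (1), alligator (4) → 7
Line 2: foot (1), now (1), shines (1) → 3
Line 3: around (2), one (1), porcupine (3) → 6
Total: 7 + 3 + 6 = 16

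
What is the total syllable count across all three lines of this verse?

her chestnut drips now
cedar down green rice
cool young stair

13

Line 1: "her chestnut drips now": 1+2+1+1 = 5
Line 2: "cedar down green rice": 2+1+1+1 = 5
Line 3: "cool young stair": 1+1+1 = 3
Total: 5 + 5 + 3 = 13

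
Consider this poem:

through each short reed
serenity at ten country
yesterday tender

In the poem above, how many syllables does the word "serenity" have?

"serenity" has 4 syllables.

4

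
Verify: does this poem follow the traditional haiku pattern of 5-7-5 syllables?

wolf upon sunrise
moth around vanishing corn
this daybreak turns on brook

No

Line 1: wolf (1), upon (2), sunrise (2) → 5 ✓
Line 2: moth (1), around (2), vanishing (3), corn (1) → 7 ✓
Line 3: this (1), daybreak (2), turns (1), on (1), brook (1) → 6 (expected 5)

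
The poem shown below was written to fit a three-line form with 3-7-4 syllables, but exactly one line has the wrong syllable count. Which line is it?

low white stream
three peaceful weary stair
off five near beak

The second line

Line 1: low(1) + white(1) + stream(1) = 3 ✓
Line 2: three(1) + peaceful(2) + weary(2) + stair(1) = 6 (expected 7)
Line 3: off(1) + five(1) + near(1) + beak(1) = 4 ✓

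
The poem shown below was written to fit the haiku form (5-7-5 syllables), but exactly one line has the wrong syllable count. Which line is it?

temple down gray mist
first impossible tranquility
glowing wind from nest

Line 2

Line 1: temple(2) + down(1) + gray(1) + mist(1) = 5 ✓
Line 2: first(1) + impossible(4) + tranquility(4) = 9 (expected 7)
Line 3: glowing(2) + wind(1) + from(1) + nest(1) = 5 ✓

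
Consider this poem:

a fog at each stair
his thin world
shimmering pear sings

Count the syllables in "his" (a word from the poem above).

1

"his" has 1 syllable.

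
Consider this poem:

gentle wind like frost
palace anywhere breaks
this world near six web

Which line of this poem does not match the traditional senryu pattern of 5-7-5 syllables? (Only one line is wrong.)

The second line

Line 1: gentle(2) + wind(1) + like(1) + frost(1) = 5 ✓
Line 2: palace(2) + anywhere(3) + breaks(1) = 6 (expected 7)
Line 3: this(1) + world(1) + near(1) + six(1) + web(1) = 5 ✓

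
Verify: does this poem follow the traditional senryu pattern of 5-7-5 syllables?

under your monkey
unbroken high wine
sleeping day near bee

Line 1: under(2) + your(1) + monkey(2) = 5 ✓
Line 2: unbroken(3) + high(1) + wine(1) = 5 (expected 7)
Line 3: sleeping(2) + day(1) + near(1) + bee(1) = 5 ✓

No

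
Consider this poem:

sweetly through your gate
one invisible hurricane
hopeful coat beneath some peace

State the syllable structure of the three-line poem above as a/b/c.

5/8/7

Line 1: "sweetly through your gate": 2+1+1+1 = 5
Line 2: "one invisible hurricane": 1+4+3 = 8
Line 3: "hopeful coat beneath some peace": 2+1+2+1+1 = 7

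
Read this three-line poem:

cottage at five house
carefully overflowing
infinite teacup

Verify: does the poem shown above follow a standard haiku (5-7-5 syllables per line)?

Line 1: cottage(2) + at(1) + five(1) + house(1) = 5 ✓
Line 2: carefully(3) + overflowing(4) = 7 ✓
Line 3: infinite(3) + teacup(2) = 5 ✓

Yes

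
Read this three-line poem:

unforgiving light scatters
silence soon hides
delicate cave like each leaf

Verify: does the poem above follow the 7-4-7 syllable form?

Line 1: unforgiving(4) + light(1) + scatters(2) = 7 ✓
Line 2: silence(2) + soon(1) + hides(1) = 4 ✓
Line 3: delicate(3) + cave(1) + like(1) + each(1) + leaf(1) = 7 ✓

Yes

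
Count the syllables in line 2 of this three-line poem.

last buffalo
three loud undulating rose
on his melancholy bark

7

Line 2: three (1), loud (1), undulating (4), rose (1) → 7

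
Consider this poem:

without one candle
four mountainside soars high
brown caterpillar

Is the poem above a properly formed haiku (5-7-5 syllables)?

No

Line 1: without(2) + one(1) + candle(2) = 5 ✓
Line 2: four(1) + mountainside(3) + soars(1) + high(1) = 6 (expected 7)
Line 3: brown(1) + caterpillar(4) = 5 ✓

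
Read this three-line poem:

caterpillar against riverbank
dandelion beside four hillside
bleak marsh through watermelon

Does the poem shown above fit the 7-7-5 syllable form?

No

Line 1: "caterpillar against riverbank": 4+2+3 = 9 (expected 7)
Line 2: "dandelion beside four hillside": 4+2+1+2 = 9 (expected 7)
Line 3: "bleak marsh through watermelon": 1+1+1+4 = 7 (expected 5)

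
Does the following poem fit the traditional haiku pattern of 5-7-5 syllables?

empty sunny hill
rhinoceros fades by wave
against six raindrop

Yes

Line 1: empty (2), sunny (2), hill (1) → 5 ✓
Line 2: rhinoceros (4), fades (1), by (1), wave (1) → 7 ✓
Line 3: against (2), six (1), raindrop (2) → 5 ✓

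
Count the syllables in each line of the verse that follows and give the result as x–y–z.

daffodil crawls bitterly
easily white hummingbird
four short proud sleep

Line 1: daffodil (3), crawls (1), bitterly (3) → 7
Line 2: easily (3), white (1), hummingbird (3) → 7
Line 3: four (1), short (1), proud (1), sleep (1) → 4

7–7–4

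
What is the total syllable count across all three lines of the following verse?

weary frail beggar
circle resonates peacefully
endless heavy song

18

Line 1: weary (2), frail (1), beggar (2) → 5
Line 2: circle (2), resonates (3), peacefully (3) → 8
Line 3: endless (2), heavy (2), song (1) → 5
Total: 5 + 8 + 5 = 18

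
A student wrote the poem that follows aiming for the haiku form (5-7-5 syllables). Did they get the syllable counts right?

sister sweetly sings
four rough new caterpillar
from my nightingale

Line 1: sister (2), sweetly (2), sings (1) → 5 ✓
Line 2: four (1), rough (1), new (1), caterpillar (4) → 7 ✓
Line 3: from (1), my (1), nightingale (3) → 5 ✓

Yes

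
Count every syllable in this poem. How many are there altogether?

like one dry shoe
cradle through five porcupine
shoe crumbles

Line 1: like (1), one (1), dry (1), shoe (1) → 4
Line 2: cradle (2), through (1), five (1), porcupine (3) → 7
Line 3: shoe (1), crumbles (2) → 3
Total: 4 + 7 + 3 = 14

14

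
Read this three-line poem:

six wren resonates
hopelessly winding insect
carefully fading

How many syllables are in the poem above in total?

Line 1: six(1) + wren(1) + resonates(3) = 5
Line 2: hopelessly(3) + winding(2) + insect(2) = 7
Line 3: carefully(3) + fading(2) = 5
Total: 5 + 7 + 5 = 17

17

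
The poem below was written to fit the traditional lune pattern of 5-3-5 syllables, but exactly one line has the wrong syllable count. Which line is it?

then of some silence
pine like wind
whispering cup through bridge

The third line

Line 1: then(1) + of(1) + some(1) + silence(2) = 5 ✓
Line 2: pine(1) + like(1) + wind(1) = 3 ✓
Line 3: whispering(3) + cup(1) + through(1) + bridge(1) = 6 (expected 5)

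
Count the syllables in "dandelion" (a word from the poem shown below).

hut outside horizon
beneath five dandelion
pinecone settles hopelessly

"dandelion" has 4 syllables.

4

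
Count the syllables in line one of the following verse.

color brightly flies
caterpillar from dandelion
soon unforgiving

5

Line one: color(2) + brightly(2) + flies(1) = 5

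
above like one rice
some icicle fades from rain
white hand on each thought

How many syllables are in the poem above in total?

Line 1: "above like one rice": 2+1+1+1 = 5
Line 2: "some icicle fades from rain": 1+3+1+1+1 = 7
Line 3: "white hand on each thought": 1+1+1+1+1 = 5
Total: 5 + 7 + 5 = 17

17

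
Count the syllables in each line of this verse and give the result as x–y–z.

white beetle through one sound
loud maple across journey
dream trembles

Line 1: white(1) + beetle(2) + through(1) + one(1) + sound(1) = 6
Line 2: loud(1) + maple(2) + across(2) + journey(2) = 7
Line 3: dream(1) + trembles(2) = 3

6–7–3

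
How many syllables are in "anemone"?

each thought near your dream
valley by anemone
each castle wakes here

"anemone" has 4 syllables.

4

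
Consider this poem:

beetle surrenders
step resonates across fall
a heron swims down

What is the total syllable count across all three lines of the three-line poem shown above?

Line 1: "beetle surrenders": 2+3 = 5
Line 2: "step resonates across fall": 1+3+2+1 = 7
Line 3: "a heron swims down": 1+2+1+1 = 5
Total: 5 + 7 + 5 = 17

17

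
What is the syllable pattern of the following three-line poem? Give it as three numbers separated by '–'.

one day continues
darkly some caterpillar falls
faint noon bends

5–8–3

Line 1: one (1), day (1), continues (3) → 5
Line 2: darkly (2), some (1), caterpillar (4), falls (1) → 8
Line 3: faint (1), noon (1), bends (1) → 3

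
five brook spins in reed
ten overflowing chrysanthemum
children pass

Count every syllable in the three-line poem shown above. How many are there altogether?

Line 1: five (1), brook (1), spins (1), in (1), reed (1) → 5
Line 2: ten (1), overflowing (4), chrysanthemum (4) → 9
Line 3: children (2), pass (1) → 3
Total: 5 + 9 + 3 = 17

17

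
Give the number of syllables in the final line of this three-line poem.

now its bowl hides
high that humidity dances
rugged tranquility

The final line: "rugged tranquility": 2+4 = 6

6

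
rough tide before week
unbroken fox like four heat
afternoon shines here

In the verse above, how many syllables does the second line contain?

7

The second line: unbroken(3) + fox(1) + like(1) + four(1) + heat(1) = 7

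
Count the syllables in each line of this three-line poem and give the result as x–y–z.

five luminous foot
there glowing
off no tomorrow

5–3–5

Line 1: five (1), luminous (3), foot (1) → 5
Line 2: there (1), glowing (2) → 3
Line 3: off (1), no (1), tomorrow (3) → 5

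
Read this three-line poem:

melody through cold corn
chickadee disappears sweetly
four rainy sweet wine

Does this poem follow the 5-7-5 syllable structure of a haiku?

Line 1: "melody through cold corn": 3+1+1+1 = 6 (expected 5)
Line 2: "chickadee disappears sweetly": 3+3+2 = 8 (expected 7)
Line 3: "four rainy sweet wine": 1+2+1+1 = 5 ✓

No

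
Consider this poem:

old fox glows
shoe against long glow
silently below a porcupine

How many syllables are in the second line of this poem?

The second line: shoe (1), against (2), long (1), glow (1) → 5

5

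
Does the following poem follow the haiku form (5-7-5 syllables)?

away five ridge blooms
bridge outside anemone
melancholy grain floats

Line 1: away (2), five (1), ridge (1), blooms (1) → 5 ✓
Line 2: bridge (1), outside (2), anemone (4) → 7 ✓
Line 3: melancholy (4), grain (1), floats (1) → 6 (expected 5)

No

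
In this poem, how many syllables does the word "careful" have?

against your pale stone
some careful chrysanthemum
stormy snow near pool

2

"careful" has 2 syllables.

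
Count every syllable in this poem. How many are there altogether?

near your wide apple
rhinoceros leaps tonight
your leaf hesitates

17

Line 1: "near your wide apple": 1+1+1+2 = 5
Line 2: "rhinoceros leaps tonight": 4+1+2 = 7
Line 3: "your leaf hesitates": 1+1+3 = 5
Total: 5 + 7 + 5 = 17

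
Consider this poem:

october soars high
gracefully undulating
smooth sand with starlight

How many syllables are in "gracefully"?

3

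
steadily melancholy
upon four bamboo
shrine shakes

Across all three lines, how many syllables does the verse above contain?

Line 1: "steadily melancholy": 3+4 = 7
Line 2: "upon four bamboo": 2+1+2 = 5
Line 3: "shrine shakes": 1+1 = 2
Total: 7 + 5 + 2 = 14

14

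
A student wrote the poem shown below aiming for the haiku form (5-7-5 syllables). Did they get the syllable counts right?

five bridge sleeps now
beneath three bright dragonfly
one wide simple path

No

Line 1: "five bridge sleeps now": 1+1+1+1 = 4 (expected 5)
Line 2: "beneath three bright dragonfly": 2+1+1+3 = 7 ✓
Line 3: "one wide simple path": 1+1+2+1 = 5 ✓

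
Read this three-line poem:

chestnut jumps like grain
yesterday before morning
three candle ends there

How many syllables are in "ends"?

1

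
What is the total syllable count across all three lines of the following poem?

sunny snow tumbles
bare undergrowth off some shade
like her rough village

Line 1: sunny (2), snow (1), tumbles (2) → 5
Line 2: bare (1), undergrowth (3), off (1), some (1), shade (1) → 7
Line 3: like (1), her (1), rough (1), village (2) → 5
Total: 5 + 7 + 5 = 17

17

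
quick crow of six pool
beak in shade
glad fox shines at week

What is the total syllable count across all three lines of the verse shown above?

Line 1: quick (1), crow (1), of (1), six (1), pool (1) → 5
Line 2: beak (1), in (1), shade (1) → 3
Line 3: glad (1), fox (1), shines (1), at (1), week (1) → 5
Total: 5 + 3 + 5 = 13

13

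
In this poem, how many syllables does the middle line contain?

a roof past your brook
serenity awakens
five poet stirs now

The middle line: "serenity awakens": 4+3 = 7

7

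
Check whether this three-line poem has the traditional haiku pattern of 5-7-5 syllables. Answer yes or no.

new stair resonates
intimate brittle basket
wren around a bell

Yes

Line 1: new(1) + stair(1) + resonates(3) = 5 ✓
Line 2: intimate(3) + brittle(2) + basket(2) = 7 ✓
Line 3: wren(1) + around(2) + a(1) + bell(1) = 5 ✓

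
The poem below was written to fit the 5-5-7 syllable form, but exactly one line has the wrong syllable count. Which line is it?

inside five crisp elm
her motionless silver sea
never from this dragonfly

The second line

Line 1: inside (2), five (1), crisp (1), elm (1) → 5 ✓
Line 2: her (1), motionless (3), silver (2), sea (1) → 7 (expected 5)
Line 3: never (2), from (1), this (1), dragonfly (3) → 7 ✓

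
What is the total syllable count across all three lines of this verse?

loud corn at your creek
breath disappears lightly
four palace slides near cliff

17

Line 1: loud(1) + corn(1) + at(1) + your(1) + creek(1) = 5
Line 2: breath(1) + disappears(3) + lightly(2) = 6
Line 3: four(1) + palace(2) + slides(1) + near(1) + cliff(1) = 6
Total: 5 + 6 + 6 = 17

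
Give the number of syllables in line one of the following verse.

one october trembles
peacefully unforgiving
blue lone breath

6

Line one: one(1) + october(3) + trembles(2) = 6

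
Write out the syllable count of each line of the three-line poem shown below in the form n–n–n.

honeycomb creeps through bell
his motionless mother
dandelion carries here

Line 1: "honeycomb creeps through bell": 3+1+1+1 = 6
Line 2: "his motionless mother": 1+3+2 = 6
Line 3: "dandelion carries here": 4+2+1 = 7

6–6–7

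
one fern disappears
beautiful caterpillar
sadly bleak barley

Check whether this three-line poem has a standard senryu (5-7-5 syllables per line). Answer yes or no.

Line 1: one(1) + fern(1) + disappears(3) = 5 ✓
Line 2: beautiful(3) + caterpillar(4) = 7 ✓
Line 3: sadly(2) + bleak(1) + barley(2) = 5 ✓

Yes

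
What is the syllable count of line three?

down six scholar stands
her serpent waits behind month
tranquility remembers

Line three: "tranquility remembers": 4+3 = 7

7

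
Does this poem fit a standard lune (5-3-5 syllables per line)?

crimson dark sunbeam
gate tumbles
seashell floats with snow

Yes

Line 1: "crimson dark sunbeam": 2+1+2 = 5 ✓
Line 2: "gate tumbles": 1+2 = 3 ✓
Line 3: "seashell floats with snow": 2+1+1+1 = 5 ✓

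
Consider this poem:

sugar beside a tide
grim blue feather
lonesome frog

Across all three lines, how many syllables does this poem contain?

13

Line 1: "sugar beside a tide": 2+2+1+1 = 6
Line 2: "grim blue feather": 1+1+2 = 4
Line 3: "lonesome frog": 2+1 = 3
Total: 6 + 4 + 3 = 13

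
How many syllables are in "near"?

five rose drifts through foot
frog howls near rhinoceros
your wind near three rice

1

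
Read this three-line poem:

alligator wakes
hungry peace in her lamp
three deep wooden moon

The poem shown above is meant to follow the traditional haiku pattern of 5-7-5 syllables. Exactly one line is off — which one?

Line 1: "alligator wakes": 4+1 = 5 ✓
Line 2: "hungry peace in her lamp": 2+1+1+1+1 = 6 (expected 7)
Line 3: "three deep wooden moon": 1+1+2+1 = 5 ✓

The second line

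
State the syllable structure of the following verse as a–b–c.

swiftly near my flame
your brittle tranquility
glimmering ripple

Line 1: swiftly(2) + near(1) + my(1) + flame(1) = 5
Line 2: your(1) + brittle(2) + tranquility(4) = 7
Line 3: glimmering(3) + ripple(2) = 5

5–7–5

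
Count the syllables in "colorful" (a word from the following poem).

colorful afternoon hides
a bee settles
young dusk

3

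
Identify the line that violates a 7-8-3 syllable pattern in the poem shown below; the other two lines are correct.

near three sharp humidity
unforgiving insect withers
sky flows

The third line

Line 1: near (1), three (1), sharp (1), humidity (4) → 7 ✓
Line 2: unforgiving (4), insect (2), withers (2) → 8 ✓
Line 3: sky (1), flows (1) → 2 (expected 3)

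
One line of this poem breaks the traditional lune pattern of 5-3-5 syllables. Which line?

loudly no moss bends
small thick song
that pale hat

Line 1: "loudly no moss bends": 2+1+1+1 = 5 ✓
Line 2: "small thick song": 1+1+1 = 3 ✓
Line 3: "that pale hat": 1+1+1 = 3 (expected 5)

Line 3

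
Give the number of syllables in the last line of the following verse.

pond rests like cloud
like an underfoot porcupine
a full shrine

3

The last line: a (1), full (1), shrine (1) → 3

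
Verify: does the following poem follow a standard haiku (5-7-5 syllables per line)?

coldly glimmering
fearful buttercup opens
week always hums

No

Line 1: "coldly glimmering": 2+3 = 5 ✓
Line 2: "fearful buttercup opens": 2+3+2 = 7 ✓
Line 3: "week always hums": 1+2+1 = 4 (expected 5)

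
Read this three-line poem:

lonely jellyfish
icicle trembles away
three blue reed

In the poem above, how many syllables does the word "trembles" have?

2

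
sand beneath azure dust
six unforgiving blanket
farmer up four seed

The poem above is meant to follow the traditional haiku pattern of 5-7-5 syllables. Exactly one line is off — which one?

Line 1: sand(1) + beneath(2) + azure(2) + dust(1) = 6 (expected 5)
Line 2: six(1) + unforgiving(4) + blanket(2) = 7 ✓
Line 3: farmer(2) + up(1) + four(1) + seed(1) = 5 ✓

The first line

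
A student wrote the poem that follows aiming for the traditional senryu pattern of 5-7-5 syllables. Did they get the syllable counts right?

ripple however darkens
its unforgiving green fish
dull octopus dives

Line 1: ripple (2), however (3), darkens (2) → 7 (expected 5)
Line 2: its (1), unforgiving (4), green (1), fish (1) → 7 ✓
Line 3: dull (1), octopus (3), dives (1) → 5 ✓

No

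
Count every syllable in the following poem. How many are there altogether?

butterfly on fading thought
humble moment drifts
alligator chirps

Line 1: butterfly (3), on (1), fading (2), thought (1) → 7
Line 2: humble (2), moment (2), drifts (1) → 5
Line 3: alligator (4), chirps (1) → 5
Total: 7 + 5 + 5 = 17

17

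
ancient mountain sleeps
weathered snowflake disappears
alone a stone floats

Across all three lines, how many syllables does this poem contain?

17

Line 1: "ancient mountain sleeps": 2+2+1 = 5
Line 2: "weathered snowflake disappears": 2+2+3 = 7
Line 3: "alone a stone floats": 2+1+1+1 = 5
Total: 5 + 7 + 5 = 17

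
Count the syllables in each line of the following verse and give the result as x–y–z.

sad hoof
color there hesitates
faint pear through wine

Line 1: "sad hoof": 1+1 = 2
Line 2: "color there hesitates": 2+1+3 = 6
Line 3: "faint pear through wine": 1+1+1+1 = 4

2–6–4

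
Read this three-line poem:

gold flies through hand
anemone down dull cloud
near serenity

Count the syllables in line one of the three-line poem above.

4

Line one: "gold flies through hand": 1+1+1+1 = 4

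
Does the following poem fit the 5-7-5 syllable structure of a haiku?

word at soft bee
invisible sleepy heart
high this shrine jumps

No

Line 1: "word at soft bee": 1+1+1+1 = 4 (expected 5)
Line 2: "invisible sleepy heart": 4+2+1 = 7 ✓
Line 3: "high this shrine jumps": 1+1+1+1 = 4 (expected 5)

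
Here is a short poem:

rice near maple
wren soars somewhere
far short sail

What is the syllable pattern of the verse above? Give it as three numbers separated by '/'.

Line 1: rice (1), near (1), maple (2) → 4
Line 2: wren (1), soars (1), somewhere (2) → 4
Line 3: far (1), short (1), sail (1) → 3

4/4/3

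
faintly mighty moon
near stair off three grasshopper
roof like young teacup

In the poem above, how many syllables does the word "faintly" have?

2

"faintly" has 2 syllables.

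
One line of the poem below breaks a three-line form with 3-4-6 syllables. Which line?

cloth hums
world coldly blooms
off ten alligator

The first line

Line 1: "cloth hums": 1+1 = 2 (expected 3)
Line 2: "world coldly blooms": 1+2+1 = 4 ✓
Line 3: "off ten alligator": 1+1+4 = 6 ✓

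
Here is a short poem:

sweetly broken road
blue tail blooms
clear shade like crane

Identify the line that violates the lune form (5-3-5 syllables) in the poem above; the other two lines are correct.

Line 3

Line 1: "sweetly broken road": 2+2+1 = 5 ✓
Line 2: "blue tail blooms": 1+1+1 = 3 ✓
Line 3: "clear shade like crane": 1+1+1+1 = 4 (expected 5)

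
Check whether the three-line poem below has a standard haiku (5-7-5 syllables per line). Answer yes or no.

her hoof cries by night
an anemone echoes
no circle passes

Line 1: her (1), hoof (1), cries (1), by (1), night (1) → 5 ✓
Line 2: an (1), anemone (4), echoes (2) → 7 ✓
Line 3: no (1), circle (2), passes (2) → 5 ✓

Yes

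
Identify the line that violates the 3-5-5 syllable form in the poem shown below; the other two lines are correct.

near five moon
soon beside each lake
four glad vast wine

Line 3

Line 1: near(1) + five(1) + moon(1) = 3 ✓
Line 2: soon(1) + beside(2) + each(1) + lake(1) = 5 ✓
Line 3: four(1) + glad(1) + vast(1) + wine(1) = 4 (expected 5)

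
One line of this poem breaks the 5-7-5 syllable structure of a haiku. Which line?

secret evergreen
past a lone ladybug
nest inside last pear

Line 1: "secret evergreen": 2+3 = 5 ✓
Line 2: "past a lone ladybug": 1+1+1+3 = 6 (expected 7)
Line 3: "nest inside last pear": 1+2+1+1 = 5 ✓

Line 2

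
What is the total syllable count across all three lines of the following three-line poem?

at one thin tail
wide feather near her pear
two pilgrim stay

Line 1: at (1), one (1), thin (1), tail (1) → 4
Line 2: wide (1), feather (2), near (1), her (1), pear (1) → 6
Line 3: two (1), pilgrim (2), stay (1) → 4
Total: 4 + 6 + 4 = 14

14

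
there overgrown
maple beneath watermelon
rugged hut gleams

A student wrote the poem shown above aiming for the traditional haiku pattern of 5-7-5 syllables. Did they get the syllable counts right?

No

Line 1: there(1) + overgrown(3) = 4 (expected 5)
Line 2: maple(2) + beneath(2) + watermelon(4) = 8 (expected 7)
Line 3: rugged(2) + hut(1) + gleams(1) = 4 (expected 5)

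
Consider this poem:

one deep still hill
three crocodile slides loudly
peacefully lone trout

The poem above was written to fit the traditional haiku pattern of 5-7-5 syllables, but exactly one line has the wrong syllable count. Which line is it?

Line 1: one (1), deep (1), still (1), hill (1) → 4 (expected 5)
Line 2: three (1), crocodile (3), slides (1), loudly (2) → 7 ✓
Line 3: peacefully (3), lone (1), trout (1) → 5 ✓

Line 1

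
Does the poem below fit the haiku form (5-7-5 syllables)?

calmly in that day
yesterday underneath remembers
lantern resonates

Line 1: calmly(2) + in(1) + that(1) + day(1) = 5 ✓
Line 2: yesterday(3) + underneath(3) + remembers(3) = 9 (expected 7)
Line 3: lantern(2) + resonates(3) = 5 ✓

No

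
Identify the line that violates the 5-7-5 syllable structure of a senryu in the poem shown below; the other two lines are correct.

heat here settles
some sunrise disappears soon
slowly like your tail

Line 1: heat (1), here (1), settles (2) → 4 (expected 5)
Line 2: some (1), sunrise (2), disappears (3), soon (1) → 7 ✓
Line 3: slowly (2), like (1), your (1), tail (1) → 5 ✓

Line 1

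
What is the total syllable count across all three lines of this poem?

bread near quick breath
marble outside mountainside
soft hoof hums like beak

Line 1: bread(1) + near(1) + quick(1) + breath(1) = 4
Line 2: marble(2) + outside(2) + mountainside(3) = 7
Line 3: soft(1) + hoof(1) + hums(1) + like(1) + beak(1) = 5
Total: 4 + 7 + 5 = 16

16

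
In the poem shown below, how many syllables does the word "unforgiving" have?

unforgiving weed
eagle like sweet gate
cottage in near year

4

"unforgiving" has 4 syllables.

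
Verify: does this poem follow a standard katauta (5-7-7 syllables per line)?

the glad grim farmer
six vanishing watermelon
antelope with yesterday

No

Line 1: the(1) + glad(1) + grim(1) + farmer(2) = 5 ✓
Line 2: six(1) + vanishing(3) + watermelon(4) = 8 (expected 7)
Line 3: antelope(3) + with(1) + yesterday(3) = 7 ✓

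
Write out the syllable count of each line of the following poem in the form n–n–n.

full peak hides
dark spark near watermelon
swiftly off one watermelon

3–7–8

Line 1: "full peak hides": 1+1+1 = 3
Line 2: "dark spark near watermelon": 1+1+1+4 = 7
Line 3: "swiftly off one watermelon": 2+1+1+4 = 8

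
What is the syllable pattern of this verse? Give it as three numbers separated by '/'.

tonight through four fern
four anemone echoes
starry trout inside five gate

5/7/7

Line 1: tonight (2), through (1), four (1), fern (1) → 5
Line 2: four (1), anemone (4), echoes (2) → 7
Line 3: starry (2), trout (1), inside (2), five (1), gate (1) → 7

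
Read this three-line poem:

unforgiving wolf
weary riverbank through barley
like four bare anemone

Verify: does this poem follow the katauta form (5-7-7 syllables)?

Line 1: unforgiving (4), wolf (1) → 5 ✓
Line 2: weary (2), riverbank (3), through (1), barley (2) → 8 (expected 7)
Line 3: like (1), four (1), bare (1), anemone (4) → 7 ✓

No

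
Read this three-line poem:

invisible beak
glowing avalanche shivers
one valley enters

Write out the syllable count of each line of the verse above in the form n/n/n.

Line 1: invisible (4), beak (1) → 5
Line 2: glowing (2), avalanche (3), shivers (2) → 7
Line 3: one (1), valley (2), enters (2) → 5

5/7/5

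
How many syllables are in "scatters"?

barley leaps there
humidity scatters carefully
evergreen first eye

2

"scatters" has 2 syllables.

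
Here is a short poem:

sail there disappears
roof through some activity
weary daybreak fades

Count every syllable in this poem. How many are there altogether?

17

Line 1: "sail there disappears": 1+1+3 = 5
Line 2: "roof through some activity": 1+1+1+4 = 7
Line 3: "weary daybreak fades": 2+2+1 = 5
Total: 5 + 7 + 5 = 17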